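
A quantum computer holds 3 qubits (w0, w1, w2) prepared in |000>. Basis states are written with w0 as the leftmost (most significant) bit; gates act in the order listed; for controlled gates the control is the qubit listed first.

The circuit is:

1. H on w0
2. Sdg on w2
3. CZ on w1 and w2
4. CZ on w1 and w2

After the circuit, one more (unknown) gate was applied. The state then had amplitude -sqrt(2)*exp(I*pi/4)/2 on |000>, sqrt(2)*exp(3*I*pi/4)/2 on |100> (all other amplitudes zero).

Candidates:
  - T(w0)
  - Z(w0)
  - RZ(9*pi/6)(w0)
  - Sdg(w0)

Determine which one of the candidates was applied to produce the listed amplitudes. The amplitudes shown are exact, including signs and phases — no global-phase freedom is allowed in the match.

It was RZ(9*pi/6)(w0) that produced the state shown. Key observation: the block from step 3 through step 4 cancels to the identity and can be dropped.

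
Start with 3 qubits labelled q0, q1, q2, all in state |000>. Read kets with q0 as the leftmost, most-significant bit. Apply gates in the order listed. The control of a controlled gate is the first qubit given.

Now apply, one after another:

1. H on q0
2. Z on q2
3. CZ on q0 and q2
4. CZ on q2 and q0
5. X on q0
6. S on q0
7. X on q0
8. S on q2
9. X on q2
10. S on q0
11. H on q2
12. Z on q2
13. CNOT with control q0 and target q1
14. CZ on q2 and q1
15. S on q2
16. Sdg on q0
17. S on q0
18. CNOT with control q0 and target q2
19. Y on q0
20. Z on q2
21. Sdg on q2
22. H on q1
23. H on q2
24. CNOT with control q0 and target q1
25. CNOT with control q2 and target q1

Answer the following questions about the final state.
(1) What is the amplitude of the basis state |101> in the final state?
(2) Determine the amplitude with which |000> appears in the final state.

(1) The amplitude on |101> is -1/2.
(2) The final state's coefficient on |000> equals 0.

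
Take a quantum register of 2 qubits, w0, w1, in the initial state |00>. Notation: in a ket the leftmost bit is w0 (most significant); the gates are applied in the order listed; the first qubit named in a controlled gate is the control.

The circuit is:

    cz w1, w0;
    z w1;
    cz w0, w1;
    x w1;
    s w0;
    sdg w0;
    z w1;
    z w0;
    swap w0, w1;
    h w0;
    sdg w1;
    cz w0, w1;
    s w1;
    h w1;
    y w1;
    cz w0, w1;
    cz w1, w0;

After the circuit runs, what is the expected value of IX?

In the final state, IX has expectation -1.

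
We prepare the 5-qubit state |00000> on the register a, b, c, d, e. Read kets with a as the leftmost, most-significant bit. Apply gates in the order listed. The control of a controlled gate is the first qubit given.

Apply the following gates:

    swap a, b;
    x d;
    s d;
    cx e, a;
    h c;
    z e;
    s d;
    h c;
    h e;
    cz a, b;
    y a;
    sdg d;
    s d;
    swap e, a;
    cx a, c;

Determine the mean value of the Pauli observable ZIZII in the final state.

The observable ZIZII averages to 1.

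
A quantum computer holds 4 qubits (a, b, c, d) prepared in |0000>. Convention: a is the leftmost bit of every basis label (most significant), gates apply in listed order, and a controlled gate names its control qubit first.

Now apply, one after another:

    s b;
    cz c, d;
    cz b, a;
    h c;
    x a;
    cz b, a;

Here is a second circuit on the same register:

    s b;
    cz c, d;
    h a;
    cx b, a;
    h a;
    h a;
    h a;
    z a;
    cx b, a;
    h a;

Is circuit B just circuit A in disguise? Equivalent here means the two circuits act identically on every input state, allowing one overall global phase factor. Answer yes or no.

No, they are not equivalent — no single phase factor reconciles the two unitaries.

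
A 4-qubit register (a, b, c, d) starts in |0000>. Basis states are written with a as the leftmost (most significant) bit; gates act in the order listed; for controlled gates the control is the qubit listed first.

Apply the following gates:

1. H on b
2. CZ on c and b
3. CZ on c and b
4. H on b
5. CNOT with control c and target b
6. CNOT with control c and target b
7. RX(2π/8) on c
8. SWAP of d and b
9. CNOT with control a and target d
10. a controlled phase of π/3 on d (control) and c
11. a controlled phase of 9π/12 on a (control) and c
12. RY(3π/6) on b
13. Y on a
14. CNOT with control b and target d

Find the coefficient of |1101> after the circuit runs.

The final state's coefficient on |1101> equals I*sqrt(2*sqrt(2) + 4)/4. Key observation: gates 5-6 undo each other exactly, leaving only the rest of the circuit to track.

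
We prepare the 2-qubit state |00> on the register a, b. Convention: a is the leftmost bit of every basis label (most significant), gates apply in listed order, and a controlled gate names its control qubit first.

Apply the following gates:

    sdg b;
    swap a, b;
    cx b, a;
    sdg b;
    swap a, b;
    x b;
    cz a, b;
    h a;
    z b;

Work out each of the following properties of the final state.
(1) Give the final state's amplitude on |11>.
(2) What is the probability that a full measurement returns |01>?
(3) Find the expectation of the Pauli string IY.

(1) |11> carries amplitude -sqrt(2)/2 in the final state.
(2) Outcome |01> occurs with probability 1/2.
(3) In the final state, IY has expectation 0.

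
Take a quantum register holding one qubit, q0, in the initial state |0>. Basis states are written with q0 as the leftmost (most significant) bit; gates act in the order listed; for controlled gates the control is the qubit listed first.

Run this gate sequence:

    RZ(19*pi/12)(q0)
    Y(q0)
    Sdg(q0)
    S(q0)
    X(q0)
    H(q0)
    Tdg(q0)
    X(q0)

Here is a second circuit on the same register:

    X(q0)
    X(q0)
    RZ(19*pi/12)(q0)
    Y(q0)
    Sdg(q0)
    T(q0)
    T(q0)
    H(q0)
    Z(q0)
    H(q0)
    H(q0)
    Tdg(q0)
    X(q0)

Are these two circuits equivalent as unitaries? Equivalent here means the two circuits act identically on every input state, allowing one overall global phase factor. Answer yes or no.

Yes — the two circuits implement the same unitary up to a global phase.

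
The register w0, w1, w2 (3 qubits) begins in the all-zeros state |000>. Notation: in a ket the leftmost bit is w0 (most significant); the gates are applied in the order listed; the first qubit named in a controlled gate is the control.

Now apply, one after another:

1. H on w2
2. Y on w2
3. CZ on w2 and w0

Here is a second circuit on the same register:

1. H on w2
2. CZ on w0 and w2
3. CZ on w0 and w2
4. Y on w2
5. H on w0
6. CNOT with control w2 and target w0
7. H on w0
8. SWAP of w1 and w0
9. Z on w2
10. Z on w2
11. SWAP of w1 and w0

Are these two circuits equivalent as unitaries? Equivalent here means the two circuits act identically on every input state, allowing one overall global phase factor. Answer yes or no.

Yes — the two circuits implement the same unitary up to a global phase.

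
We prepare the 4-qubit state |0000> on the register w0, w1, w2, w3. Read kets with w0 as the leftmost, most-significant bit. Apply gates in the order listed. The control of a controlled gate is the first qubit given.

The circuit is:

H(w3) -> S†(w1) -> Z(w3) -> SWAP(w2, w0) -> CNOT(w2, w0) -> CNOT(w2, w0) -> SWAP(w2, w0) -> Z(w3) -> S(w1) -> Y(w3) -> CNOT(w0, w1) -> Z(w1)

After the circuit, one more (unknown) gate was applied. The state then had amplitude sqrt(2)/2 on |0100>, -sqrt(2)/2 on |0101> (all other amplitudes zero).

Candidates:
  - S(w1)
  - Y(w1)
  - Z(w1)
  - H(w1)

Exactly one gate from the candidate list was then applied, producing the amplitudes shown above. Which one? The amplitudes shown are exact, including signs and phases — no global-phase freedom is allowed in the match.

The unique candidate consistent with the amplitudes is Y(w1). Key observation: the block from step 2 through step 9 cancels to the identity and can be dropped.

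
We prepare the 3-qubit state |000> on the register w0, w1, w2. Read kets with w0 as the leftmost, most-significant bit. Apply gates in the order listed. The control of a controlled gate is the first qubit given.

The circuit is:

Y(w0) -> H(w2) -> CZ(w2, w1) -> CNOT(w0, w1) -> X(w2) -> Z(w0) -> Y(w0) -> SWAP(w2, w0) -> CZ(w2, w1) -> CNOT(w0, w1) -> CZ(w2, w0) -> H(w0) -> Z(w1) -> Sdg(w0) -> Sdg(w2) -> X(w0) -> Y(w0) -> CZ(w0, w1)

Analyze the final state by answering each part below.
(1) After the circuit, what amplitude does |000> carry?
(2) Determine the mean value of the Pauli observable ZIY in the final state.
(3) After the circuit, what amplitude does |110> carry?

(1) The final state's coefficient on |000> equals I/2.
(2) The expectation value of ZIY is 0.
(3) |110> carries amplitude -1/2 in the final state.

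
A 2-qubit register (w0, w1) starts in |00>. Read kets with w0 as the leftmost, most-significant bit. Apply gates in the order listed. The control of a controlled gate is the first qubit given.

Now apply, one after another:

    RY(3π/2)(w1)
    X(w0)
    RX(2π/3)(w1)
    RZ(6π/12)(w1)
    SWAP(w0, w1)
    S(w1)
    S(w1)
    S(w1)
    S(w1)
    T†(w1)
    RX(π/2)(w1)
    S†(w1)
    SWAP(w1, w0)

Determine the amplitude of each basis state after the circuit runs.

The resulting statevector has amplitude 1/4 + sqrt(3)*I/4 on |00>, sqrt(3)/4 - I/4 on |01>, 1/4 + sqrt(3)*I/4 on |10>, sqrt(3)/4 - I/4 on |11>. Key observation: gates 6-9 undo each other exactly, leaving only the rest of the circuit to track.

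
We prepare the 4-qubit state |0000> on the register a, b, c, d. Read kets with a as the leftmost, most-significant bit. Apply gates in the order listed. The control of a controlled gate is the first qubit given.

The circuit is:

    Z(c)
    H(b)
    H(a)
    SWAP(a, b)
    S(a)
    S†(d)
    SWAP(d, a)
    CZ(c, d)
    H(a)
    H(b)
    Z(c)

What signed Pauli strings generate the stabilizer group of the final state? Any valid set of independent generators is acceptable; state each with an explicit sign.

The final state is stabilized by the group generated by +XIII, +IIIY, +IZII, +IIZI; other independent generating sets are equally valid.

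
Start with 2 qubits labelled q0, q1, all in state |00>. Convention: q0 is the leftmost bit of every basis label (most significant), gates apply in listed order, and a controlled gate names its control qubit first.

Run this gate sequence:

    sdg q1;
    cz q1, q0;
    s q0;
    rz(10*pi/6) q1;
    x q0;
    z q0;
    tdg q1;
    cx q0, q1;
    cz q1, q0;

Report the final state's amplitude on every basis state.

The resulting statevector has amplitude exp(-5*I*pi/6) on |11>, and 0 on every other basis state.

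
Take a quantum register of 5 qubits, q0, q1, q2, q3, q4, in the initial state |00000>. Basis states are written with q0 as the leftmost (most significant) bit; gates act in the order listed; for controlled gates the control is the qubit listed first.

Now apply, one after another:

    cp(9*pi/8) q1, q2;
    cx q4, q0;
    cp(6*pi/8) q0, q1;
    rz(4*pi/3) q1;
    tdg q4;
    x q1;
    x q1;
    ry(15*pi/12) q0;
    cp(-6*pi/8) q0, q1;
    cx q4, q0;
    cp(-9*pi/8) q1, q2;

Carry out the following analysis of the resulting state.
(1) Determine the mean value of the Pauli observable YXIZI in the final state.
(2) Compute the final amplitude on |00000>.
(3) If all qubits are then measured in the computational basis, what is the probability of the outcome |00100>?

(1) The observable YXIZI averages to 0.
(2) The amplitude on |00000> is sqrt(2 - sqrt(2))*exp(I*pi/3)/2.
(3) Outcome |00100> occurs with probability 0.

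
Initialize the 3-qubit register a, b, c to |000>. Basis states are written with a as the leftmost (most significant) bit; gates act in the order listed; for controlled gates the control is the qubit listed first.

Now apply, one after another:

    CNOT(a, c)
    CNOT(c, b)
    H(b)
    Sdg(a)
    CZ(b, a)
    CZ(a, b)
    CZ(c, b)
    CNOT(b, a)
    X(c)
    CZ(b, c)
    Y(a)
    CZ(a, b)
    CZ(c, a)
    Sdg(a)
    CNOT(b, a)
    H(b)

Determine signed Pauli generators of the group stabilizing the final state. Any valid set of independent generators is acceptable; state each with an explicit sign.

One valid set of independent stabilizer generators is +IYI, -ZII, -IIZ (any independent generating set of the same group is equally correct).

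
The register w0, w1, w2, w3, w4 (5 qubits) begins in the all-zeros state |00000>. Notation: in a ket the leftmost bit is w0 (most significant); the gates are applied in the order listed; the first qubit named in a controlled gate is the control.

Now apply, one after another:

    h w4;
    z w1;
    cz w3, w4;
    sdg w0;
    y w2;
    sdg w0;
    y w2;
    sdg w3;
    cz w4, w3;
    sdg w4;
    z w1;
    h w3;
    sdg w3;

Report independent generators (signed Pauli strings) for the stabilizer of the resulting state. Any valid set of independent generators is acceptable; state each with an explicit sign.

The final state is stabilized by the group generated by -IIIYI, -IIIIY, +ZIIII, +IZIII, +IIZII; other independent generating sets are equally valid.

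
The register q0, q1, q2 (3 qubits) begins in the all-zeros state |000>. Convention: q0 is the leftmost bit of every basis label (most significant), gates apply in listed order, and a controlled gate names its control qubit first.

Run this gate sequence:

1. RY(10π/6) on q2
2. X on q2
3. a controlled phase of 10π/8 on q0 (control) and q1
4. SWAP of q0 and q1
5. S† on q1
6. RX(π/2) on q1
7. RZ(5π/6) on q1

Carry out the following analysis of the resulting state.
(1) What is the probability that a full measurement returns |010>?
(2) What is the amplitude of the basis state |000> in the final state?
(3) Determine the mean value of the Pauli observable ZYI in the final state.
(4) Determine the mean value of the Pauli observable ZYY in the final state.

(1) The probability of measuring |010> is 1/8.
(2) The amplitude on |000> is -sqrt(2)*exp(7*I*pi/12)/4.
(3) In the final state, ZYI has expectation sqrt(3)/2.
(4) In the final state, ZYY has expectation 0.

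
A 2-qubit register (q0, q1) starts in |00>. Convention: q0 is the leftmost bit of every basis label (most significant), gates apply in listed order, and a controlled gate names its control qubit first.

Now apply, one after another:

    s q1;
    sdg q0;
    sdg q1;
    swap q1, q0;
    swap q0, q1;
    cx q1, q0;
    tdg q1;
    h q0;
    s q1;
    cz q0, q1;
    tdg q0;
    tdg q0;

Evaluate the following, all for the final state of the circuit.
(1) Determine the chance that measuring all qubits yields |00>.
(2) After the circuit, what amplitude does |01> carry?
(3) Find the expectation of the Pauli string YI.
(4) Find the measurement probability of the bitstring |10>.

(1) A full measurement returns |00> with probability 1/2.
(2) The amplitude on |01> is 0.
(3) In the final state, YI has expectation -1.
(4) The probability of measuring |10> is 1/2.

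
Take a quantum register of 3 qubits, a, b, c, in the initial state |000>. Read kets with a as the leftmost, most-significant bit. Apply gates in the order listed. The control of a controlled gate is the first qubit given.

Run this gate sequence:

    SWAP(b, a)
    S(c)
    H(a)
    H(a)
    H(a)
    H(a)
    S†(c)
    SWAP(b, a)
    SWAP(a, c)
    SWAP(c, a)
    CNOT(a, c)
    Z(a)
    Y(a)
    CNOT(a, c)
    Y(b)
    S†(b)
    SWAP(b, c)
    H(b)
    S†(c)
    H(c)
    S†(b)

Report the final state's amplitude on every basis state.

The resulting statevector has amplitude 0 on |000>, 0 on |001>, 0 on |010>, 0 on |011>, 1/2 on |100>, -1/2 on |101>, I/2 on |110>, -I/2 on |111>. Key observation: steps 1-8 multiply out to the identity, so the circuit reduces to the remaining gates.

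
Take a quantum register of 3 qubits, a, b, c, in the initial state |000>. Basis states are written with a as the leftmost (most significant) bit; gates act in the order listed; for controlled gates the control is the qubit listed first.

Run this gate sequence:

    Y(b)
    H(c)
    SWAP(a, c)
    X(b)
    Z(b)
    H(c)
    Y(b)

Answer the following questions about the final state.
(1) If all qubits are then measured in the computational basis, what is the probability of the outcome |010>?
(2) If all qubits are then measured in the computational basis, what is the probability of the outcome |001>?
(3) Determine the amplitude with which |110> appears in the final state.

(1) The probability of measuring |010> is 1/4.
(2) The probability of measuring |001> is 0.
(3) The final state's coefficient on |110> equals -1/2.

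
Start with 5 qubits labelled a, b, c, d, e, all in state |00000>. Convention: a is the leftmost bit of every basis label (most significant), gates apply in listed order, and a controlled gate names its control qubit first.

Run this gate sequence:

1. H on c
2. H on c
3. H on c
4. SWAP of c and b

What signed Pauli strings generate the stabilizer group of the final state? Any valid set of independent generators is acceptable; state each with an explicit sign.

The final state is stabilized by the group generated by +IXIII, +ZIIII, +IIZII, +IIIZI, +IIIIZ; other independent generating sets are equally valid.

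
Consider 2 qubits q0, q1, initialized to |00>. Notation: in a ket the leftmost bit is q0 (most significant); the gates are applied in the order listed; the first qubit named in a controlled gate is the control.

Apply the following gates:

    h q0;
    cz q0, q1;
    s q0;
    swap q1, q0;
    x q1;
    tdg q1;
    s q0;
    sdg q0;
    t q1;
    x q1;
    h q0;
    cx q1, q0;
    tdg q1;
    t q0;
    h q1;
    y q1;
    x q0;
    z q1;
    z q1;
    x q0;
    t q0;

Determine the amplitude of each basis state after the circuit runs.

After the circuit, the state carries amplitude sqrt(2)*(-I + exp(3*I*pi/4))/4 on |00>, sqrt(2)*(exp(3*I*pi/4) + I)/4 on |01>, sqrt(2)*(1 - exp(I*pi/4))/4 on |10>, sqrt(2)*(-1 - exp(I*pi/4))/4 on |11>. Key observation: gates 5-10 undo each other exactly, leaving only the rest of the circuit to track.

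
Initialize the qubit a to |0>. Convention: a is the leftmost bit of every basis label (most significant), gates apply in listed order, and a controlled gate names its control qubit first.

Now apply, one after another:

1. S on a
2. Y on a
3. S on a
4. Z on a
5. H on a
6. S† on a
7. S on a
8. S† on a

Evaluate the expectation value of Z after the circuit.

In the final state, Z has expectation 0.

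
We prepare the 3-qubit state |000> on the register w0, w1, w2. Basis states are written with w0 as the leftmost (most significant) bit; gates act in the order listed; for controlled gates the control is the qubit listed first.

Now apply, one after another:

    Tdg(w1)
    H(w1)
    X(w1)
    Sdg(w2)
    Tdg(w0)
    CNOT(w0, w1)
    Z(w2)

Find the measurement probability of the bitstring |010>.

Outcome |010> occurs with probability 1/2.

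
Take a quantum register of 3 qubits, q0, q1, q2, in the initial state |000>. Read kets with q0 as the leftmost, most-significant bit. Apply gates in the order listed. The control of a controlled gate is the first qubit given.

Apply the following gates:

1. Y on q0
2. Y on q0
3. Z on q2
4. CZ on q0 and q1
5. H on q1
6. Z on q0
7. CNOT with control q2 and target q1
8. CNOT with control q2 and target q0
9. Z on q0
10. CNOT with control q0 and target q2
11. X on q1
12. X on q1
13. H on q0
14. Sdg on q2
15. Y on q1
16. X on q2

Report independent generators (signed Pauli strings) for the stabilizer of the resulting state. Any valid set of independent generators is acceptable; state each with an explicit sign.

The stabilizer group can be generated by +XII, -IXI, -IIZ, among other valid generating sets.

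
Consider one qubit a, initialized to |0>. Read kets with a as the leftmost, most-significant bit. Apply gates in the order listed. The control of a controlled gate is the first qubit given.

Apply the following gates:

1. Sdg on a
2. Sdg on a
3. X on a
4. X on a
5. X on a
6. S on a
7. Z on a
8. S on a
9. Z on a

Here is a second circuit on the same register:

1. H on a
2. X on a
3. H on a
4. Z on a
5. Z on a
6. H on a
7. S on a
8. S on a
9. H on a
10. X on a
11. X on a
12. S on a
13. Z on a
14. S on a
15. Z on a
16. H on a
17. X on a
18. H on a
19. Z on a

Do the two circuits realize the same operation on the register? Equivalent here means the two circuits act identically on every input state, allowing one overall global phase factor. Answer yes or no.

Yes — the two circuits implement the same unitary up to a global phase.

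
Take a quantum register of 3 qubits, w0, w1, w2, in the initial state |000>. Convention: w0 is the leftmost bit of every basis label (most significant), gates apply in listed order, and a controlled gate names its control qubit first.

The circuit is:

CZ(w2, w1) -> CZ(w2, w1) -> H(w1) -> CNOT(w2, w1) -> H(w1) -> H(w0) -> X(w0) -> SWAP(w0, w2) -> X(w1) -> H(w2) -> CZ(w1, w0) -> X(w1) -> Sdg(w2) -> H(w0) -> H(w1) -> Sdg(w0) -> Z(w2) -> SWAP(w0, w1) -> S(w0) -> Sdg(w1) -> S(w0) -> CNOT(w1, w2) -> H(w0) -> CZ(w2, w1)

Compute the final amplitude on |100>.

The final state's coefficient on |100> equals sqrt(2)/2.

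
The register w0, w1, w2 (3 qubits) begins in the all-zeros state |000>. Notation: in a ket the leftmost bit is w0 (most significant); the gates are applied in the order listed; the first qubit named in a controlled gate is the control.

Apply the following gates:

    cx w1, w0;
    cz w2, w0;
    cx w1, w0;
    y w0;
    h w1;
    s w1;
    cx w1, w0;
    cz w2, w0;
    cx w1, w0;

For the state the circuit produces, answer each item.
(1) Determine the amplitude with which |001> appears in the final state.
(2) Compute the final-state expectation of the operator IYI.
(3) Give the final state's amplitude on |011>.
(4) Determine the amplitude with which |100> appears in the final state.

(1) |001> carries amplitude 0 in the final state.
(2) The expectation value of IYI is 1.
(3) |011> carries amplitude 0 in the final state.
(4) The final state's coefficient on |100> equals sqrt(2)*I/2.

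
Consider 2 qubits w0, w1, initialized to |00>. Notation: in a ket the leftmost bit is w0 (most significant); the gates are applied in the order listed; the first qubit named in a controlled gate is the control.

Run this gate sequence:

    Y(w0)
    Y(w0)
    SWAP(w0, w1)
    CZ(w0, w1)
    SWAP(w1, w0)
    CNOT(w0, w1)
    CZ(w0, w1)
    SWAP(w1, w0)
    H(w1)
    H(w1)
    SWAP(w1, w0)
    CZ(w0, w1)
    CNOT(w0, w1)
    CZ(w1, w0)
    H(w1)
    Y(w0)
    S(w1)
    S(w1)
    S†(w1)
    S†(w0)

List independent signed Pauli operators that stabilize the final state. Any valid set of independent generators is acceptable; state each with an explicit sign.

One valid set of independent stabilizer generators is +IY, -ZI (any independent generating set of the same group is equally correct). Key observation: the block from step 6 through step 13 cancels to the identity and can be dropped.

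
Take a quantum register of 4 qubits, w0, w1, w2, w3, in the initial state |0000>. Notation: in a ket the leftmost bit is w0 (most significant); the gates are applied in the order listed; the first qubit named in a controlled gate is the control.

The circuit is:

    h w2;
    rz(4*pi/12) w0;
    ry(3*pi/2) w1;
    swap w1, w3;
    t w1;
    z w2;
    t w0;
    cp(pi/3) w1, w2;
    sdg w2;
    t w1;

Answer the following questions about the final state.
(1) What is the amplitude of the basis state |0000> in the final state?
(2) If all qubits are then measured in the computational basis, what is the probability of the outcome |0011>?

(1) |0000> carries amplitude exp(5*I*pi/6)/2 in the final state.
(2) The probability of measuring |0011> is 1/4.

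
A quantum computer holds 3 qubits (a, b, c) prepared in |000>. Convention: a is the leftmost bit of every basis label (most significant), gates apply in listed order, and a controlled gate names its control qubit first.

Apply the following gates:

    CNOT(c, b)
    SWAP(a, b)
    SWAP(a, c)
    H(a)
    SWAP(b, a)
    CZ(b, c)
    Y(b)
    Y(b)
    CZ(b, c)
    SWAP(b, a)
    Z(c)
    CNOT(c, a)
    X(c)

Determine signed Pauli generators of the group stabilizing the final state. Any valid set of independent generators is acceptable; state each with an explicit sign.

The final state is stabilized by the group generated by +XII, +IZI, -IIZ; other independent generating sets are equally valid.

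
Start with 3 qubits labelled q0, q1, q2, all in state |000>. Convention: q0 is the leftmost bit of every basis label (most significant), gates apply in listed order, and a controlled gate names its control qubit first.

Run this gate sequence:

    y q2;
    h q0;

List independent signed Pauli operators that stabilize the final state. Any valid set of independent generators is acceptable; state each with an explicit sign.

The stabilizer group can be generated by +XII, +IZI, -IIZ, among other valid generating sets.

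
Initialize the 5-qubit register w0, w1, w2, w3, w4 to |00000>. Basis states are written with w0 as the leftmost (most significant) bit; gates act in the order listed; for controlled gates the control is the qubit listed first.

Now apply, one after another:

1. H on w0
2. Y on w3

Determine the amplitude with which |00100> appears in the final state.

The amplitude on |00100> is 0.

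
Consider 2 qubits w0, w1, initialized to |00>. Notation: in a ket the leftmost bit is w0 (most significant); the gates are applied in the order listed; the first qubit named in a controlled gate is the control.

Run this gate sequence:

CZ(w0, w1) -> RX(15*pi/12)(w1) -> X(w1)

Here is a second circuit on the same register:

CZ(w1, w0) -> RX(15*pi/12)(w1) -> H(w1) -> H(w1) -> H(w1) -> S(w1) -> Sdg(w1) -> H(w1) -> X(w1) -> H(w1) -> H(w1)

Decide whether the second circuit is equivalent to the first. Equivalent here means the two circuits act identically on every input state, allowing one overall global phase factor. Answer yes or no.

Yes, they are equivalent — the unitaries differ by at most a global phase.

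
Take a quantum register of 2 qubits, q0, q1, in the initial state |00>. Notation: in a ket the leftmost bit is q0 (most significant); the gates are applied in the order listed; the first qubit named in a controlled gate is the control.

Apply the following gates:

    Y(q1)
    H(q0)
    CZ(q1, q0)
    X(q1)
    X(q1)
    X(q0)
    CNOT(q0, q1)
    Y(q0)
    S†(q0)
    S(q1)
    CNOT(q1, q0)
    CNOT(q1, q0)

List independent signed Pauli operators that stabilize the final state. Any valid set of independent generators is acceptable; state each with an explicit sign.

One valid set of independent stabilizer generators is +XX, +ZZ (any independent generating set of the same group is equally correct). Key observation: steps 11-12 multiply out to the identity, so the circuit reduces to the remaining gates.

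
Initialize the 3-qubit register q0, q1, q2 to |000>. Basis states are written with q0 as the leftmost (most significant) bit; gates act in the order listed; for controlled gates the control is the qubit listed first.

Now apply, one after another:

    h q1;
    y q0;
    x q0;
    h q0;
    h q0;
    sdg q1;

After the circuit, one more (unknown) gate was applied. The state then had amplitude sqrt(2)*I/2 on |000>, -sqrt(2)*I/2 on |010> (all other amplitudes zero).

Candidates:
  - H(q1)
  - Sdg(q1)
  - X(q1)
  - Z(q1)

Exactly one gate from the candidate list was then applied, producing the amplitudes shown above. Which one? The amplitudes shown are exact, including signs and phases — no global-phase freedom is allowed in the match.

It was Sdg(q1) that produced the state shown. Key observation: the block from step 4 through step 5 cancels to the identity and can be dropped.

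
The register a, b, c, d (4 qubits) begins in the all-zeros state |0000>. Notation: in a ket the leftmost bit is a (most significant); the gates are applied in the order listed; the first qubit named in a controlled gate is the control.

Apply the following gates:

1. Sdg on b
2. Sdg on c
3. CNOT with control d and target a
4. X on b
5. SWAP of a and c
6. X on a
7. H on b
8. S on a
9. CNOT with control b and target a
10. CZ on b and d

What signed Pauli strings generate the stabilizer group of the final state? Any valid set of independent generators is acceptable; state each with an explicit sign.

The stabilizer group can be generated by -XXII, -ZZII, +IIZI, +IIIZ, among other valid generating sets.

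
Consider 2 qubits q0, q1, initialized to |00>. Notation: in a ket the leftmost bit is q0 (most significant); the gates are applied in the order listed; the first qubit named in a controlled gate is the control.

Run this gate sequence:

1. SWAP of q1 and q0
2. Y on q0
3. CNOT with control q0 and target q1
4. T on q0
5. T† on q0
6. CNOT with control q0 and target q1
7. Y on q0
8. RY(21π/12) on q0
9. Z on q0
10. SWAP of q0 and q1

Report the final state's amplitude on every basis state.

The final amplitudes are -sqrt(sqrt(2) + 2)/2 on |00>, -sqrt(2 - sqrt(2))/2 on |01>, 0 on |10>, 0 on |11>.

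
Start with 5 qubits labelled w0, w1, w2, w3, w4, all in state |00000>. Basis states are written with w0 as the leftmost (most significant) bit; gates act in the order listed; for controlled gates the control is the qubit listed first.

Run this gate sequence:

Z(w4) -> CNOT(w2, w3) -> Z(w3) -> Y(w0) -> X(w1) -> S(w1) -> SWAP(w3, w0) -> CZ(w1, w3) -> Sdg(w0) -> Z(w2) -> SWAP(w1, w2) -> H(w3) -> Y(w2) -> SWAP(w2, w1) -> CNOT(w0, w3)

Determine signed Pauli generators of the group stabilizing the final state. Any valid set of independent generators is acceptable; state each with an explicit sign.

The final state is stabilized by the group generated by -IIIXI, +ZIIII, +IZIII, +IIZII, +IIIIZ; other independent generating sets are equally valid.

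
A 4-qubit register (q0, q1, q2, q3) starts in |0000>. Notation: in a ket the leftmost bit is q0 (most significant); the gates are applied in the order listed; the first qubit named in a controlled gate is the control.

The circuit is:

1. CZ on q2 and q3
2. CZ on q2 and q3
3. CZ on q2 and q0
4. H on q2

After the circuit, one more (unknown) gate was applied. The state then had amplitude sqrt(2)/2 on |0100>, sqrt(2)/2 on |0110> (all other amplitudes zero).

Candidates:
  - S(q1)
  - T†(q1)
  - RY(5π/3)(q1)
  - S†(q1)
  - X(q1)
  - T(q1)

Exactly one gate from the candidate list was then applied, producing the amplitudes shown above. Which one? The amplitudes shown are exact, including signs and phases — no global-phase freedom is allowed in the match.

The applied gate was X(q1). Key observation: steps 1-2 multiply out to the identity, so the circuit reduces to the remaining gates.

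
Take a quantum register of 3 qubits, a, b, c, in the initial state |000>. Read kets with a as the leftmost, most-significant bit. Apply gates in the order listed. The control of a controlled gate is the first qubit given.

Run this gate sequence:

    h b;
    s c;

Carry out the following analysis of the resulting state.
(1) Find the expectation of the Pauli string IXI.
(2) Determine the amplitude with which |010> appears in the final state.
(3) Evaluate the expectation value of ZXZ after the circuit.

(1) The observable IXI averages to 1.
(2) |010> carries amplitude sqrt(2)/2 in the final state.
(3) The expectation value of ZXZ is 1.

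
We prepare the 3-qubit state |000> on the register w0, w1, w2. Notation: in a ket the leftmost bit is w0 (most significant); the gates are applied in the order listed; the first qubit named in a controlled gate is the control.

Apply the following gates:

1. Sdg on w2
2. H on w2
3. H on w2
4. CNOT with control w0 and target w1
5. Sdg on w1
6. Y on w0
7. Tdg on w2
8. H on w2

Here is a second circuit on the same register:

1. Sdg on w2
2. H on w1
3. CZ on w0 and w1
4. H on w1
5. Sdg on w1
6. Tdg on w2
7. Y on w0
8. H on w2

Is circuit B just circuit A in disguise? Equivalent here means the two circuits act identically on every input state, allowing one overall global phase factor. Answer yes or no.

Yes: on every input state the two circuits agree up to one overall phase factor.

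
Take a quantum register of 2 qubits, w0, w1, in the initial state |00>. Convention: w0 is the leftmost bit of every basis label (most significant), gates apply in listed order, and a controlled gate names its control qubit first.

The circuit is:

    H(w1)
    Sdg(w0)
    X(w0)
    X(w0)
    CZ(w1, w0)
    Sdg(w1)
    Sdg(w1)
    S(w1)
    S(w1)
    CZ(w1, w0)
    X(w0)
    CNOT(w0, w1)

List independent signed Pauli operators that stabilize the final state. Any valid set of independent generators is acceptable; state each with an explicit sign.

The stabilizer group can be generated by +IX, -ZI, among other valid generating sets. Key observation: the block from step 4 through step 11 cancels to the identity and can be dropped.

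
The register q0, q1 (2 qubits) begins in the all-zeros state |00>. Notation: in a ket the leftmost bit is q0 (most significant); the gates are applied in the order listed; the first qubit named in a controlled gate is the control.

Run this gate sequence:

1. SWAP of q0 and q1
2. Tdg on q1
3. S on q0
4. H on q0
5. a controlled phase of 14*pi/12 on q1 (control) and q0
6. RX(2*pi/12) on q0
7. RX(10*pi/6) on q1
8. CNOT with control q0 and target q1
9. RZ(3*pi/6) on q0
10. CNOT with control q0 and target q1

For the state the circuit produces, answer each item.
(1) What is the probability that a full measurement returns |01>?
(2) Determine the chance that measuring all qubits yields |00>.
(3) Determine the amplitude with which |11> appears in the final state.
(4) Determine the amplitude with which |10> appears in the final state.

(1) A full measurement returns |01> with probability 1/8.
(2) A full measurement returns |00> with probability 3/8.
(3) |11> carries amplitude -sqrt(3)*exp(I*pi/4)/8 - sqrt(3)*exp(3*I*pi/4)/8 - exp(3*I*pi/4)/8 + exp(I*pi/4)/8 in the final state.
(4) The amplitude on |10> is (-3 - sqrt(3) - sqrt(3)*I + 3*I)*exp(I*pi/4)/8.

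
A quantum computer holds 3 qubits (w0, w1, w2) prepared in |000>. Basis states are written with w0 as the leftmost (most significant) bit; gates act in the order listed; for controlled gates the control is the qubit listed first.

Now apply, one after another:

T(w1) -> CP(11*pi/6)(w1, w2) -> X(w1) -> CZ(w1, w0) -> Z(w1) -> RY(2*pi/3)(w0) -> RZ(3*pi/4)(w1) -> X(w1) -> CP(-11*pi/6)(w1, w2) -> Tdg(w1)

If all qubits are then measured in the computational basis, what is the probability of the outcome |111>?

Outcome |111> occurs with probability 0.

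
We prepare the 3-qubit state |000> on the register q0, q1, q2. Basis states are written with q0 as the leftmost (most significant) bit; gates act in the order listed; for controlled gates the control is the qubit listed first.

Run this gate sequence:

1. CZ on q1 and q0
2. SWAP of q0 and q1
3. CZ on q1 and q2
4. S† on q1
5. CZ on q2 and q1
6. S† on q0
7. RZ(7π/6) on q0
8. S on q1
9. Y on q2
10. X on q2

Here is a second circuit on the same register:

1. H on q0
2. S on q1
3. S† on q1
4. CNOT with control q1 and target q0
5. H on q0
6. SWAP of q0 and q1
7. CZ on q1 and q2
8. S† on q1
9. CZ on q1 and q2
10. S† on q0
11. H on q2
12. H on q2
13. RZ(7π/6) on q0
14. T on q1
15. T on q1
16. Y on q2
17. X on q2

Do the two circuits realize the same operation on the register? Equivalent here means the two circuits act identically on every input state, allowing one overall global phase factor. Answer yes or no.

Yes — the two circuits implement the same unitary up to a global phase.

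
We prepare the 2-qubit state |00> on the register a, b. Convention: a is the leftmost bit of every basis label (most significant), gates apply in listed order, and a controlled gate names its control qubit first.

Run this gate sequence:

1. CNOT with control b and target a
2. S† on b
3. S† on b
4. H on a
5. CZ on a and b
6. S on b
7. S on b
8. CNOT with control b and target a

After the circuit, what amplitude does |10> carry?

The final state's coefficient on |10> equals sqrt(2)/2.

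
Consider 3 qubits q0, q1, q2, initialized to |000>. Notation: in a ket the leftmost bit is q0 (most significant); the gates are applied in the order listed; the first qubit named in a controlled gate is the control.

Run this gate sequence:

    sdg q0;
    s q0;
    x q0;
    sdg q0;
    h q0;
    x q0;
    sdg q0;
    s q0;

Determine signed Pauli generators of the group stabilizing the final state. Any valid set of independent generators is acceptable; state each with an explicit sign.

The stabilizer group can be generated by -XII, +IZI, +IIZ, among other valid generating sets.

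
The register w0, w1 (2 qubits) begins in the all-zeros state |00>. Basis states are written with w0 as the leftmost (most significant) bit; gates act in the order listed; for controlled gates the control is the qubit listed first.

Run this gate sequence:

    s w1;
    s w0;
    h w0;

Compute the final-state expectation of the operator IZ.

The expectation value of IZ is 1.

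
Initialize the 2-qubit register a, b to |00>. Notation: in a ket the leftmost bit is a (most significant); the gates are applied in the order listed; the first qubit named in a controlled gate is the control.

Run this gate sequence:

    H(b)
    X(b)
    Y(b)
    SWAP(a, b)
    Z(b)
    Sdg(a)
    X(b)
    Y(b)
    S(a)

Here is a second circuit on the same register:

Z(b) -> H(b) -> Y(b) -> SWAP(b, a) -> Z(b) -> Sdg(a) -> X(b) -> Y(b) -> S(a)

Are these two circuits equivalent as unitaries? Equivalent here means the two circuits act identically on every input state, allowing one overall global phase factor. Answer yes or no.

Yes, they are equivalent — the unitaries differ by at most a global phase.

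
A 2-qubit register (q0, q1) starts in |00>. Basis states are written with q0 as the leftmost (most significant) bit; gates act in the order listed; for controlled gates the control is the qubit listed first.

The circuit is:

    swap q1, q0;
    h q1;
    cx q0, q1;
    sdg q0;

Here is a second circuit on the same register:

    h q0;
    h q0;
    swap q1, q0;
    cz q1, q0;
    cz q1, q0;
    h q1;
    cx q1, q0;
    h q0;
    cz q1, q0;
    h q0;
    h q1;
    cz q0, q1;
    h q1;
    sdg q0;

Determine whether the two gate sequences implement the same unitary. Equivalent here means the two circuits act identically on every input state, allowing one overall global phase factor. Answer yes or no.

Yes: on every input state the two circuits agree up to one overall phase factor.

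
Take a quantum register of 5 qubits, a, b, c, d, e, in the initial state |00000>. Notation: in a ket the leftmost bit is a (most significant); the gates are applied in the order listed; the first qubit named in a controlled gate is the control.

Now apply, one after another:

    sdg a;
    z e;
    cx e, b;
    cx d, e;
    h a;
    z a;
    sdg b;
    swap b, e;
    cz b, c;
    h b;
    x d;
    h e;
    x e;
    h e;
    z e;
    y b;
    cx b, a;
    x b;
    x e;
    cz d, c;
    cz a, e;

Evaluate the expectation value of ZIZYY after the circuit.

In the final state, ZIZYY has expectation 0.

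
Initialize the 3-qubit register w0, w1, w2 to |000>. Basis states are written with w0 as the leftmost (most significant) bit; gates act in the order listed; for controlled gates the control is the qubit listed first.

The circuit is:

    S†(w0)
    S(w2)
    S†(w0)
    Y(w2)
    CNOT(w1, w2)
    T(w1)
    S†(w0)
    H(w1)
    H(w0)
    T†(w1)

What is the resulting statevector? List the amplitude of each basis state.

The final amplitudes are 0 on |000>, I/2 on |001>, 0 on |010>, exp(I*pi/4)/2 on |011>, 0 on |100>, I/2 on |101>, 0 on |110>, exp(I*pi/4)/2 on |111>.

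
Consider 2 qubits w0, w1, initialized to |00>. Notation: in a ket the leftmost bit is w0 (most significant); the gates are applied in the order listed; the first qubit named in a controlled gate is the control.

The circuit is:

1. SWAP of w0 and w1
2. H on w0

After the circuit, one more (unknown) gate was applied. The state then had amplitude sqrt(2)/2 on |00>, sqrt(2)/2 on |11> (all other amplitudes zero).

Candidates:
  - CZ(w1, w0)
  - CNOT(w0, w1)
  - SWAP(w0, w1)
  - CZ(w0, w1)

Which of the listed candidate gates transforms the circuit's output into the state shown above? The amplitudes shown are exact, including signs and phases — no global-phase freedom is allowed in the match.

It was CNOT(w0, w1) that produced the state shown.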